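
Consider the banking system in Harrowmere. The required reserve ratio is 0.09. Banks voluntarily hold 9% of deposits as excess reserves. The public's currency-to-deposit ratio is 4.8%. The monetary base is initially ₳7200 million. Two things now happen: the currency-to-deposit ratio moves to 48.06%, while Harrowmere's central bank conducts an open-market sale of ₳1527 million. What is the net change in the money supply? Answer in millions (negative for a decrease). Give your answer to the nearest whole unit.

-20380 million

Before: m₁ = (1 + 0.048) / (0.09 + 0.09 + 0.048) ≈ 4.59649, MB₁ = 7200, so M₁ = 4.59649 × 7200 = 33094.728 million.
After: m₂ = (1 + 0.4806) / (0.09 + 0.09 + 0.4806) ≈ 2.24130, MB₂ = 7200 − 1527 = 5673, so M₂ = 2.24130 × 5673 = 12714.8949 million.
ΔM = M₂ − M₁ = 12714.8949 − 33094.728 = -20379.8331 million.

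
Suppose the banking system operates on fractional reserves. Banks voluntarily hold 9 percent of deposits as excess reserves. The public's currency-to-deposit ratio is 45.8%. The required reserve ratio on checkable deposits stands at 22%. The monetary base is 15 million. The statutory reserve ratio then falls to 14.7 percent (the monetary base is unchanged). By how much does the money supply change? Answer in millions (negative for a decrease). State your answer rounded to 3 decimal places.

2.991 million

Initially m₁ = (1 + 0.458) / (0.22 + 0.09 + 0.458) ≈ 1.898438, so M₁ = 1.898438 × 15 ≈ 28.4766 million.
After the change m₂ = (1 + 0.458) / (0.147 + 0.09 + 0.458) ≈ 2.097842, so M₂ = 2.097842 × 15 ≈ 31.4676 million.
ΔM = M₂ − M₁ = 31.4676 − 28.4766 = 2.991 million.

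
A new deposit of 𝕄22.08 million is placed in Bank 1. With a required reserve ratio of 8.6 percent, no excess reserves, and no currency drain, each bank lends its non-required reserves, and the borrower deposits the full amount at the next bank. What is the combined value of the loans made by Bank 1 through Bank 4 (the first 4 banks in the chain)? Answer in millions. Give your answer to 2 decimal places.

Bank i lends (1 − rr)^i of the original deposit: Bank 1 lends 22.08·0.9140 ≈ 20.1811, Bank 2 lends 22.08·0.9140² ≈ 18.4455, and so on.
Summing a geometric series: total = 22.08·[0.9140·(1 − 0.9140^4) / (1 − 0.9140)] ≈ 70.8952 million.

𝕄70.90 million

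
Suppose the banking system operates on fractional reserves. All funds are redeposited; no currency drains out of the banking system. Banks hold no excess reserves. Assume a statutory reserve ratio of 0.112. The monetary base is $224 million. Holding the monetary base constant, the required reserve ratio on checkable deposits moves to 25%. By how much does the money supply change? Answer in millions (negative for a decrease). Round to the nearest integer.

-1104 million

Initially m₁ = 1 / (0.112) ≈ 8.9286, so M₁ = 8.9286 × 224 = 2000.0064 million.
After the change m₂ = 1 / (0.25) = 4, so M₂ = 4 × 224 = 896 million.
ΔM = M₂ − M₁ = 896 − 2000.0064 = -1104.0064 million.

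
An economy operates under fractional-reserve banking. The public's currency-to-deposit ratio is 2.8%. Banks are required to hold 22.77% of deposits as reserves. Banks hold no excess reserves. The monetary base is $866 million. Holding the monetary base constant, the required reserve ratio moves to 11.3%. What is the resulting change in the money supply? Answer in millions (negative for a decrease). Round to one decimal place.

Initially m₁ = (1 + 0.028) / (0.2277 + 0.028) ≈ 4.02034, so M₁ = 4.02034 × 866 ≈ 3481.6144 million.
After the change m₂ = (1 + 0.028) / (0.113 + 0.028) ≈ 7.29078, so M₂ = 7.29078 × 866 ≈ 6313.8155 million.
ΔM = M₂ − M₁ = 6313.8155 − 3481.6144 = 2832.2011 million.

$2832.2 million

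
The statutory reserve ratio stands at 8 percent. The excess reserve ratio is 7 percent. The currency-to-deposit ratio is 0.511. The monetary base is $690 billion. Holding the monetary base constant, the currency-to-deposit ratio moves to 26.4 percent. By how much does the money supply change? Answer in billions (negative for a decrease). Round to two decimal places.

Initially m₁ = (1 + 0.511) / (0.08 + 0.07 + 0.511) ≈ 2.285930, so M₁ = 2.285930 × 690 = 1577.2917 billion.
After the change m₂ = (1 + 0.264) / (0.08 + 0.07 + 0.264) ≈ 3.053140, so M₂ = 3.053140 × 690 = 2106.6666 billion.
ΔM = M₂ − M₁ = 2106.6666 − 1577.2917 = 529.3749 billion.

$529.37 billion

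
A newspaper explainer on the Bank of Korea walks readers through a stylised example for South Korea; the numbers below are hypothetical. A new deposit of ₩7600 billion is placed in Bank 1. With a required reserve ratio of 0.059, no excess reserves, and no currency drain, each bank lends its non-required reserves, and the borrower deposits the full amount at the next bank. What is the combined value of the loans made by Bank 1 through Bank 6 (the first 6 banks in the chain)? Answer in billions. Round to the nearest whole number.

Bank i lends (1 − rr)^i of the original deposit: Bank 1 lends 7600·0.9410 = 7151.6000, Bank 2 lends 7600·0.9410² = 6729.6556, and so on.
Summing a geometric series: total = 7600·[0.9410·(1 − 0.9410^6) / (1 − 0.9410)] ≈ 37056.8114 billion.

₩37057 billion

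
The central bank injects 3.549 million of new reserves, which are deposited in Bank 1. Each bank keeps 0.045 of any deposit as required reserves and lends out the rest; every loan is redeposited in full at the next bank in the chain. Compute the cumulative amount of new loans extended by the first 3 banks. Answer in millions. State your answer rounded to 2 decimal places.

Bank i lends (1 − rr)^i of the original deposit: Bank 1 lends 3.549·0.9550 ≈ 3.3893, Bank 2 lends 3.549·0.9550² ≈ 3.2368, and so on.
Summing a geometric series: total = 3.549·[0.9550·(1 − 0.9550^3) / (1 − 0.9550)] ≈ 9.7172 million.

9.72 million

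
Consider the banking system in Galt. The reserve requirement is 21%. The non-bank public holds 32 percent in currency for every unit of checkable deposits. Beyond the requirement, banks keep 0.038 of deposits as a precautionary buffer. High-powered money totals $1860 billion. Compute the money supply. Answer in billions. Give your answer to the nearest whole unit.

The money multiplier is m = (1 + c) / (rr + e + c) = (1 + 0.32) / (0.21 + 0.038 + 0.32) ≈ 2.32394.
So M = m × MB = 2.32394 × 1860 = 4322.5284 billion.

$4323 billion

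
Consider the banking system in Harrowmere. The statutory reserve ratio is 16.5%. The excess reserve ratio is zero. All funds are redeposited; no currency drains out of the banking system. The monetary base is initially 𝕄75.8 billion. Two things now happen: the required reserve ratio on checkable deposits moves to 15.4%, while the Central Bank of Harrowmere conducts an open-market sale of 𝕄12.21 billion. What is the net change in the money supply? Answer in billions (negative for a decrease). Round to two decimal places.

-46.47 billion

Before: m₁ = 1 / (0.165) ≈ 6.06061, MB₁ = 75.8, so M₁ = 6.06061 × 75.8 ≈ 459.3942 billion.
After: m₂ = 1 / (0.154) ≈ 6.49351, MB₂ = 75.8 − 12.21 = 63.59, so M₂ = 6.49351 × 63.59 ≈ 412.9223 billion.
ΔM = M₂ − M₁ = 412.9223 − 459.3942 = -46.4719 billion.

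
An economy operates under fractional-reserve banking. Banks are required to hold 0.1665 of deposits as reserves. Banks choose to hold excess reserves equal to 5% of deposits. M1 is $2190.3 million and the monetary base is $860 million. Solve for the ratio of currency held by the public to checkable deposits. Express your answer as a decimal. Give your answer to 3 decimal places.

0.290

Using m = M/MB = 2190.3/860 ≈ 2.546860. From m = (1 + c)/(c + rr + e), rearranging gives 1 + c = m·(c + rr + e), so c·(1 − m) = m·(rr + e) − 1.
Hence c = [m·(rr + e) − 1]/(1 − m) = [2.546860 × (0.1665 + 0.05) − 1] / (1 − 2.546860) ≈ 0.290010.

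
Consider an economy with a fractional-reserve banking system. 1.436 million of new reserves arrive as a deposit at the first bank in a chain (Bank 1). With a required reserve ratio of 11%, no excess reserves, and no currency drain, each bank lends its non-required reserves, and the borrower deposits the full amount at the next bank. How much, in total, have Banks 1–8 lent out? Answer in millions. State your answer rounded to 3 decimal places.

Bank i lends (1 − rr)^i of the original deposit: Bank 1 lends 1.436·0.8900 ≈ 1.2780, Bank 2 lends 1.436·0.8900² ≈ 1.1375, and so on.
Summing a geometric series: total = 1.436·[0.8900·(1 − 0.8900^8) / (1 − 0.8900)] ≈ 7.0448 million.

7.045 million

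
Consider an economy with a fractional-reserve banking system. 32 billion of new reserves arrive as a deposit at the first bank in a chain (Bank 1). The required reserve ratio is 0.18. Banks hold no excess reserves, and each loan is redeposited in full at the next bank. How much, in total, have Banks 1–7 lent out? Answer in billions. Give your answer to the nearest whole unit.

109 billion

Bank i lends (1 − rr)^i of the original deposit: Bank 1 lends 32·0.8200 = 26.2400, Bank 2 lends 32·0.8200² = 21.5168, and so on.
Summing a geometric series: total = 32·[0.8200·(1 − 0.8200^7) / (1 − 0.8200)] ≈ 109.4375 billion.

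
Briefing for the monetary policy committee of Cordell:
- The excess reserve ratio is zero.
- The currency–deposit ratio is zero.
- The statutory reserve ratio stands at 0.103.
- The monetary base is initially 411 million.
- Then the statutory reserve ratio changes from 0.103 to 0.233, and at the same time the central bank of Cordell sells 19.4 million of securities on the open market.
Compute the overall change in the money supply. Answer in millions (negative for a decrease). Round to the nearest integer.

Before: m₁ = 1 / (0.103) ≈ 9.7087, MB₁ = 411, so M₁ = 9.7087 × 411 = 3990.2757 million.
After: m₂ = 1 / (0.233) ≈ 4.2918, MB₂ = 411 − 19.4 = 391.6, so M₂ = 4.2918 × 391.6 ≈ 1680.6689 million.
ΔM = M₂ − M₁ = 1680.6689 − 3990.2757 = -2309.6068 million.

-2310 million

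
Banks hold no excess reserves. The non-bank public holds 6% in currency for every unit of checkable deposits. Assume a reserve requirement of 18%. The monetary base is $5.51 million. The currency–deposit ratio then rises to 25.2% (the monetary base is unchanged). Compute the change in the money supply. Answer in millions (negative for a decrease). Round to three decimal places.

Initially m₁ = (1 + 0.06) / (0.18 + 0.06) ≈ 4.41667, so M₁ = 4.41667 × 5.51 ≈ 24.3359 million.
After the change m₂ = (1 + 0.252) / (0.18 + 0.252) ≈ 2.89815, so M₂ = 2.89815 × 5.51 ≈ 15.9688 million.
ΔM = M₂ − M₁ = 15.9688 − 24.3359 = -8.3671 million.

-8.367 million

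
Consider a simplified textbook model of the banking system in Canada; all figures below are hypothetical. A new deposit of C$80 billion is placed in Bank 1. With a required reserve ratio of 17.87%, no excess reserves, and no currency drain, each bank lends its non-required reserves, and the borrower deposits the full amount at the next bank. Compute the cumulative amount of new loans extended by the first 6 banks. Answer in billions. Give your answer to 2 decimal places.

C$254.83 billion

Bank i lends (1 − rr)^i of the original deposit: Bank 1 lends 80·0.8213 = 65.7040, Bank 2 lends 80·0.8213² ≈ 53.9627, and so on.
Summing a geometric series: total = 80·[0.8213·(1 − 0.8213^6) / (1 − 0.8213)] ≈ 254.8337 billion.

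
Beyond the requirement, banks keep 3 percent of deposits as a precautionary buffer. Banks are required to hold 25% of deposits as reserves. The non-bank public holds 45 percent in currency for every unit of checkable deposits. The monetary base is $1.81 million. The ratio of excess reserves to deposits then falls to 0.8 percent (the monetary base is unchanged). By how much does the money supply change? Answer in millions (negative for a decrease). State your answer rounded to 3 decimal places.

$0.112 million

Initially m₁ = (1 + 0.45) / (0.25 + 0.03 + 0.45) ≈ 1.98630, so M₁ = 1.98630 × 1.81 ≈ 3.5952 million.
After the change m₂ = (1 + 0.45) / (0.25 + 0.008 + 0.45) ≈ 2.04802, so M₂ = 2.04802 × 1.81 ≈ 3.7069 million.
ΔM = M₂ − M₁ = 3.7069 − 3.5952 = 0.1117 million.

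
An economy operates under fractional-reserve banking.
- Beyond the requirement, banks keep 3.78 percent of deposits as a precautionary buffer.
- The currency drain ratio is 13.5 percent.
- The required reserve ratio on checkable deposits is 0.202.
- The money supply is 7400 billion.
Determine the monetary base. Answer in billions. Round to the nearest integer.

The money multiplier is m = (1 + c) / (rr + e + c) = (1 + 0.135) / (0.202 + 0.0378 + 0.135) ≈ 3.02828.
MB = M / m = 7400 / 3.02828 ≈ 2443.6314 billion.

2444 billion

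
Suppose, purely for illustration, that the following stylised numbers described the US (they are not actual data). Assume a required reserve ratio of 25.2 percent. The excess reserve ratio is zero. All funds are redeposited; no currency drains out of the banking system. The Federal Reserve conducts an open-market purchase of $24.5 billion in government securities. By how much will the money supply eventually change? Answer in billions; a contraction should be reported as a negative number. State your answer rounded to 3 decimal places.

$97.222 billion

The simple money multiplier is m = 1/rr = 1/0.252 ≈ 3.968254.
An open-market purchase increases the monetary base by 24.5 billion, so ΔM = m × ΔMB = 3.968254 × 24.5 ≈ 97.2222 billion.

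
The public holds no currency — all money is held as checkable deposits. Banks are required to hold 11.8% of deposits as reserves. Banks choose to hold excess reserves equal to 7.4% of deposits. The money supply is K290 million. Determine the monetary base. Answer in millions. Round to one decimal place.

K55.7 million

The money multiplier is m = 1 / (rr + e) = 1 / (0.118 + 0.074) ≈ 5.20833.
MB = M / m = 290 / 5.20833 ≈ 55.68 million.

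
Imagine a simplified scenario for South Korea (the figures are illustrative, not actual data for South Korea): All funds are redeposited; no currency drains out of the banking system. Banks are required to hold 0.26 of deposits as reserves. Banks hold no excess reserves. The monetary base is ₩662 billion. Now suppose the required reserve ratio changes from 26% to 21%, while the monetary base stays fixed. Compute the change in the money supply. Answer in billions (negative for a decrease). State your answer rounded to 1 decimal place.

Initially m₁ = 1 / (0.26) ≈ 3.84615, so M₁ = 3.84615 × 662 = 2546.1513 billion.
After the change m₂ = 1 / (0.21) ≈ 4.76190, so M₂ = 4.76190 × 662 = 3152.3778 billion.
ΔM = M₂ − M₁ = 3152.3778 − 2546.1513 = 606.2265 billion.

₩606.2 billion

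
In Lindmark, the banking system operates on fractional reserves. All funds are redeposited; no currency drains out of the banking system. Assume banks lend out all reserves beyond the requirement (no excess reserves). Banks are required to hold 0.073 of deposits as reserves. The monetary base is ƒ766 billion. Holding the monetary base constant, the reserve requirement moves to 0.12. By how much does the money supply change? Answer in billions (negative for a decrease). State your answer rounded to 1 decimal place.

Initially m₁ = 1 / (0.073) ≈ 13.69863, so M₁ = 13.69863 × 766 ≈ 10493.1506 billion.
After the change m₂ = 1 / (0.12) ≈ 8.33333, so M₂ = 8.33333 × 766 ≈ 6383.3308 billion.
ΔM = M₂ − M₁ = 6383.3308 − 10493.1506 = -4109.8198 billion.

-4109.8 billion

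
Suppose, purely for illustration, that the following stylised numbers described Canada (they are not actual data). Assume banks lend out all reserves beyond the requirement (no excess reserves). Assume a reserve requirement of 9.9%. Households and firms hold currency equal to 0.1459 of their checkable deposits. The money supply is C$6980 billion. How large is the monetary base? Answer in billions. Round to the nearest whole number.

The money multiplier is m = (1 + c) / (rr + c) = (1 + 0.1459) / (0.099 + 0.1459) ≈ 4.67905.
MB = M / m = 6980 / 4.67905 ≈ 1491.7558 billion.

C$1492 billion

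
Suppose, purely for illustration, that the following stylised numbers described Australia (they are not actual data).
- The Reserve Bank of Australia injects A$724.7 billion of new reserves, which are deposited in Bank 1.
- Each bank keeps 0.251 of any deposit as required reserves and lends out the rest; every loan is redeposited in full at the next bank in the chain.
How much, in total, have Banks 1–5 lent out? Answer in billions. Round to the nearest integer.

Bank i lends (1 − rr)^i of the original deposit: Bank 1 lends 724.7·0.7490 = 542.8003, Bank 2 lends 724.7·0.7490² ≈ 406.5574, and so on.
Summing a geometric series: total = 724.7·[0.7490·(1 − 0.7490^5) / (1 − 0.7490)] ≈ 1652.7796 billion.

A$1653 billion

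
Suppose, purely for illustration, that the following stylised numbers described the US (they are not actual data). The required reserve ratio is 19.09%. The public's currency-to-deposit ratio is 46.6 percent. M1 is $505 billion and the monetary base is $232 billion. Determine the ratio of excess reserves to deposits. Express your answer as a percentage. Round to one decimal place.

Using m = M/MB = 505/232 ≈ 2.176724. Since m = (1 + c)/(c + rr + e), the denominator satisfies c + rr + e = (1 + c)/m = (1 + 0.466) / 2.176724 ≈ 0.673489.
With c = 0.466 and rr = 0.1909, the ratio of excess reserves to deposits is 0.673489 − 0.466 − 0.1909 = 0.016589.

1.7%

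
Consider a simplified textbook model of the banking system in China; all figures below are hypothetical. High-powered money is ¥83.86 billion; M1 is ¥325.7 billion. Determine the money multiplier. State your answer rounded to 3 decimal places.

3.884

The money multiplier is m = M / MB = 325.7 / 83.86 ≈ 3.88385.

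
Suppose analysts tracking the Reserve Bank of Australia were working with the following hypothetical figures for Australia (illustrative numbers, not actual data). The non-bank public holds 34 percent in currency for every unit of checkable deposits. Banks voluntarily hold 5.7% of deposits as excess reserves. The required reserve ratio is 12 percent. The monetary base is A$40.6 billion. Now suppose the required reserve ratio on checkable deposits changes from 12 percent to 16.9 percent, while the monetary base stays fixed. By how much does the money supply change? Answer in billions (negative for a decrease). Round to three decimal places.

-9.110 billion

Initially m₁ = (1 + 0.34) / (0.12 + 0.057 + 0.34) ≈ 2.591876, so M₁ = 2.591876 × 40.6 ≈ 105.2302 billion.
After the change m₂ = (1 + 0.34) / (0.169 + 0.057 + 0.34) ≈ 2.367491, so M₂ = 2.367491 × 40.6 ≈ 96.1201 billion.
ΔM = M₂ − M₁ = 96.1201 − 105.2302 = -9.1101 billion.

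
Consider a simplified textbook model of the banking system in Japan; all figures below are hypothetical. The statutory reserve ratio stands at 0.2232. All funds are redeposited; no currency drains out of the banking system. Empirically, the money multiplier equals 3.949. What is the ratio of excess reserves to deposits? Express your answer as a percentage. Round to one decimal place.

3.0%

Using m = 3.949. Since m = (1 + c)/(c + rr + e), the denominator satisfies c + rr + e = (1 + c)/m = (1 + 0) / 3.949 ≈ 0.253229.
With c = 0 and rr = 0.2232, the ratio of excess reserves to deposits is 0.253229 − 0 − 0.2232 = 0.030029.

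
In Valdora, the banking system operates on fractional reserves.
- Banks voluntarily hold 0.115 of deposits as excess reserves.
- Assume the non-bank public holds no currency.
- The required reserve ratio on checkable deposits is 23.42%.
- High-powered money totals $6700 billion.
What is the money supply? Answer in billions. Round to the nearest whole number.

$19187 billion

The money multiplier is m = 1 / (rr + e) = 1 / (0.2342 + 0.115) ≈ 2.86369.
So M = m × MB = 2.86369 × 6700 = 19186.723 billion.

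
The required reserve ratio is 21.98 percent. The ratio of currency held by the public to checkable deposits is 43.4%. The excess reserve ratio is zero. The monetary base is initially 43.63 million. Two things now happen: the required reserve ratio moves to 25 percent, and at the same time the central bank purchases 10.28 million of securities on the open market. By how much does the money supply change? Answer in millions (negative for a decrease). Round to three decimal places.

Before: m₁ = (1 + 0.434) / (0.2198 + 0.434) ≈ 2.193331, MB₁ = 43.63, so M₁ = 2.193331 × 43.63 ≈ 95.695 million.
After: m₂ = (1 + 0.434) / (0.25 + 0.434) ≈ 2.096491, MB₂ = 43.63 + 10.28 = 53.91, so M₂ = 2.096491 × 53.91 ≈ 113.0218 million.
ΔM = M₂ − M₁ = 113.0218 − 95.695 = 17.3268 million.

17.327 million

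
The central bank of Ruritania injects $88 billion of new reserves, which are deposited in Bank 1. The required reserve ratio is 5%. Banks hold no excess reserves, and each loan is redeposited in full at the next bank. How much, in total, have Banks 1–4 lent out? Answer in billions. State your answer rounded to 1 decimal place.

$310.1 billion

Bank i lends (1 − rr)^i of the original deposit: Bank 1 lends 88·0.9500 = 83.6000, Bank 2 lends 88·0.9500² = 79.4200, and so on.
Summing a geometric series: total = 88·[0.9500·(1 − 0.9500^4) / (1 − 0.9500)] ≈ 310.1455 billion.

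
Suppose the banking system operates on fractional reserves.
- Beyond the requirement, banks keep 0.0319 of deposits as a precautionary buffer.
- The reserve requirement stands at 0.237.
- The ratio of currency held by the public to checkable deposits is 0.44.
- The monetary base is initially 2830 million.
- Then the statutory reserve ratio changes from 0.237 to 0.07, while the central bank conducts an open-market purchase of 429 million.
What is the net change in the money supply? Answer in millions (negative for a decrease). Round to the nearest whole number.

Before: m₁ = (1 + 0.44) / (0.237 + 0.0319 + 0.44) ≈ 2.03132, MB₁ = 2830, so M₁ = 2.03132 × 2830 = 5748.6356 million.
After: m₂ = (1 + 0.44) / (0.07 + 0.0319 + 0.44) ≈ 2.65732, MB₂ = 2830 + 429 = 3259, so M₂ = 2.65732 × 3259 ≈ 8660.2059 million.
ΔM = M₂ − M₁ = 8660.2059 − 5748.6356 = 2911.5703 million.

2912 million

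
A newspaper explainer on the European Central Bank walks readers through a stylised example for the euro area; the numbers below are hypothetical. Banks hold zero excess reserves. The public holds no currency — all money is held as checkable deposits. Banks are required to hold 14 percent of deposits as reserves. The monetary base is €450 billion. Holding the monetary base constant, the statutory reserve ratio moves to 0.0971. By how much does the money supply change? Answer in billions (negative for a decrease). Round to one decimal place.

Initially m₁ = 1 / (0.14) ≈ 7.14286, so M₁ = 7.14286 × 450 = 3214.287 billion.
After the change m₂ = 1 / (0.0971) ≈ 10.29866, so M₂ = 10.29866 × 450 = 4634.397 billion.
ΔM = M₂ − M₁ = 4634.397 − 3214.287 = 1420.11 billion.

€1420.1 billion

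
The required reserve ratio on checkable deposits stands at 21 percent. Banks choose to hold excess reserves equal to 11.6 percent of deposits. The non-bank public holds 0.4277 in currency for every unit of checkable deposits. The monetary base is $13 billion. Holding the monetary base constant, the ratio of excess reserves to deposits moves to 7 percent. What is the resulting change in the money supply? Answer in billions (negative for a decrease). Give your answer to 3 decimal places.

Initially m₁ = (1 + 0.4277) / (0.21 + 0.116 + 0.4277) ≈ 1.894255, so M₁ = 1.894255 × 13 ≈ 24.6253 billion.
After the change m₂ = (1 + 0.4277) / (0.21 + 0.07 + 0.4277) ≈ 2.017380, so M₂ = 2.017380 × 13 ≈ 26.2259 billion.
ΔM = M₂ − M₁ = 26.2259 − 24.6253 = 1.6006 billion.

$1.601 billion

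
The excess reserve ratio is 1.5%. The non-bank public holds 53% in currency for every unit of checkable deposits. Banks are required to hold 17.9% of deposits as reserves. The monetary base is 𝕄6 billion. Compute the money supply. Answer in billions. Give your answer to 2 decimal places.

𝕄12.68 billion

The money multiplier is m = (1 + c) / (rr + e + c) = (1 + 0.53) / (0.179 + 0.015 + 0.53) ≈ 2.1133.
So M = m × MB = 2.1133 × 6 = 12.6798 billion.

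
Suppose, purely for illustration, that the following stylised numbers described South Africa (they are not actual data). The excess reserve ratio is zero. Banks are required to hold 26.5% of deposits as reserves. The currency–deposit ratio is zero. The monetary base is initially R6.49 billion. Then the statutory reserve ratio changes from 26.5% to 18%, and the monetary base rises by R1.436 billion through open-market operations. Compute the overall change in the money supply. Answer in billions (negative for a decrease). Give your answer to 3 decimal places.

R19.543 billion

Before: m₁ = 1 / (0.265) ≈ 3.77358, MB₁ = 6.49, so M₁ = 3.77358 × 6.49 ≈ 24.4905 billion.
After: m₂ = 1 / (0.18) ≈ 5.55556, MB₂ = 6.49 + 1.436 = 7.926, so M₂ = 5.55556 × 7.926 ≈ 44.0334 billion.
ΔM = M₂ − M₁ = 44.0334 − 24.4905 = 19.5429 billion.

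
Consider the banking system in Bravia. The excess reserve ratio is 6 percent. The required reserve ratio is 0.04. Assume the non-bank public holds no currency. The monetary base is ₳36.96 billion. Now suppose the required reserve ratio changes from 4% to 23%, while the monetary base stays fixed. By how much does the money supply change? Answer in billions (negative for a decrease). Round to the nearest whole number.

-242 billion

Initially m₁ = 1 / (0.04 + 0.06) = 10, so M₁ = 10 × 36.96 = 369.6 billion.
After the change m₂ = 1 / (0.23 + 0.06) ≈ 3.4483, so M₂ = 3.4483 × 36.96 ≈ 127.4492 billion.
ΔM = M₂ − M₁ = 127.4492 − 369.6 = -242.1508 billion.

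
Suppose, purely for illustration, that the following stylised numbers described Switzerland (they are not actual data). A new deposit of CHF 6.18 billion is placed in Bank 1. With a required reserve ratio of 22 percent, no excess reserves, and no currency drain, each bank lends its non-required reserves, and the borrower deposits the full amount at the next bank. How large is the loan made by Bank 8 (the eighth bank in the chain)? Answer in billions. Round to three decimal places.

Each bank lends a fraction (1 − rr) = 0.7800 of the deposit it receives, so Bank 8 receives 6.18·0.7800^7 and lends 6.18·0.7800^8 ≈ 0.8467 billion.

CHF 0.847 billion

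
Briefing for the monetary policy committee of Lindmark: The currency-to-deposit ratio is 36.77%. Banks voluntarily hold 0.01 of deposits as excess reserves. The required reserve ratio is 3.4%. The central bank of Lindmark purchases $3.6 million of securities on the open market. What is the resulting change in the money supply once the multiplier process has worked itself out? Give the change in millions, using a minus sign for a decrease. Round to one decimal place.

$12.0 million

The money multiplier is m = (1 + c) / (rr + e + c) = (1 + 0.3677) / (0.034 + 0.01 + 0.3677) ≈ 3.3221.
The purchase adds 3.6 million of base, so ΔM = m × ΔMB = 3.3221 × (+3.6) ≈ 11.9596 million.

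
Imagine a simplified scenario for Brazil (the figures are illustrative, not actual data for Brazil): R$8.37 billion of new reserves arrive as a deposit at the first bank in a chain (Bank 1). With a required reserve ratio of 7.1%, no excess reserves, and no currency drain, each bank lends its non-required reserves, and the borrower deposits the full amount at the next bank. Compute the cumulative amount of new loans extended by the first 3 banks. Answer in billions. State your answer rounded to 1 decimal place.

Bank i lends (1 − rr)^i of the original deposit: Bank 1 lends 8.37·0.9290 ≈ 7.7757, Bank 2 lends 8.37·0.9290² ≈ 7.2237, and so on.
Summing a geometric series: total = 8.37·[0.9290·(1 − 0.9290^3) / (1 − 0.9290)] ≈ 21.7102 billion.

R$21.7 billion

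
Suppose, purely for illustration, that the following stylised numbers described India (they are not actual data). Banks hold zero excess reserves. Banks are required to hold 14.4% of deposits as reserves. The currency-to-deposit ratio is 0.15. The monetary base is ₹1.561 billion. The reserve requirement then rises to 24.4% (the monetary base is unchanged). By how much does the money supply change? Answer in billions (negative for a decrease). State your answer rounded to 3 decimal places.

Initially m₁ = (1 + 0.15) / (0.144 + 0.15) ≈ 3.91156, so M₁ = 3.91156 × 1.561 ≈ 6.1059 billion.
After the change m₂ = (1 + 0.15) / (0.244 + 0.15) ≈ 2.91878, so M₂ = 2.91878 × 1.561 ≈ 4.5562 billion.
ΔM = M₂ − M₁ = 4.5562 − 6.1059 = -1.5497 billion.

-1.550 billion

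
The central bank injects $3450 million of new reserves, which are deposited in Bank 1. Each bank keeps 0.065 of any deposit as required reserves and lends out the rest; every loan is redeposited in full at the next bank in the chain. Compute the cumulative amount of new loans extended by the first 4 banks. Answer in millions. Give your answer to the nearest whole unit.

$11699 million

Bank i lends (1 − rr)^i of the original deposit: Bank 1 lends 3450·0.9350 = 3225.7500, Bank 2 lends 3450·0.9350² ≈ 3016.0763, and so on.
Summing a geometric series: total = 3450·[0.9350·(1 − 0.9350^4) / (1 − 0.9350)] ≈ 11698.5868 million.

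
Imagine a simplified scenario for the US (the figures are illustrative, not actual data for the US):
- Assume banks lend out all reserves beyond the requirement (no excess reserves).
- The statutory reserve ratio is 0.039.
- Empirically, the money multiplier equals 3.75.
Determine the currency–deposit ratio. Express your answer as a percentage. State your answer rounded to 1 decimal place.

Using m = 3.75. From m = (1 + c)/(c + rr + e), rearranging gives 1 + c = m·(c + rr + e), so c·(1 − m) = m·(rr + e) − 1.
Hence c = [m·(rr + e) − 1]/(1 − m) = [3.75 × (0.039 + 0) − 1] / (1 − 3.75) ≈ 0.310455.

31.0%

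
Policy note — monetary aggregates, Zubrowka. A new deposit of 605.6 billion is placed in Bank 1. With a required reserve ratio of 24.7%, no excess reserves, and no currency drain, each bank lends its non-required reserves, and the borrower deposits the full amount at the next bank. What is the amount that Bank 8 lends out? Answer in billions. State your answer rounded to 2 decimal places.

Each bank lends a fraction (1 − rr) = 0.7530 of the deposit it receives, so Bank 8 receives 605.6·0.7530^7 and lends 605.6·0.7530^8 ≈ 62.5959 billion.

62.60 billion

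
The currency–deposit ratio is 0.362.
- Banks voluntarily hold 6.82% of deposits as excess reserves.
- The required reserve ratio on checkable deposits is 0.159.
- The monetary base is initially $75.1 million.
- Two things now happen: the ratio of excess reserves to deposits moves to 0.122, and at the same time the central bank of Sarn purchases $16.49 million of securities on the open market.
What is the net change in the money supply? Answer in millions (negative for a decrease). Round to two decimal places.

Before: m₁ = (1 + 0.362) / (0.159 + 0.0682 + 0.362) ≈ 2.31161, MB₁ = 75.1, so M₁ = 2.31161 × 75.1 ≈ 173.6019 million.
After: m₂ = (1 + 0.362) / (0.159 + 0.122 + 0.362) ≈ 2.11820, MB₂ = 75.1 + 16.49 = 91.59, so M₂ = 2.11820 × 91.59 ≈ 194.0059 million.
ΔM = M₂ − M₁ = 194.0059 − 173.6019 = 20.404 million.

$20.40 million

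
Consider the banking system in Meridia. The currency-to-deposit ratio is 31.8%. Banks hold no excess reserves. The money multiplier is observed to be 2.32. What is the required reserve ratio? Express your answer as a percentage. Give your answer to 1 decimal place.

25.0%

Using m = 2.32. Since m = (1 + c)/(c + rr + e), the denominator satisfies c + rr + e = (1 + c)/m = (1 + 0.318) / 2.32 ≈ 0.568103.
With c = 0.318 and e = 0, the required reserve ratio is 0.568103 − 0.318 − 0 = 0.250103.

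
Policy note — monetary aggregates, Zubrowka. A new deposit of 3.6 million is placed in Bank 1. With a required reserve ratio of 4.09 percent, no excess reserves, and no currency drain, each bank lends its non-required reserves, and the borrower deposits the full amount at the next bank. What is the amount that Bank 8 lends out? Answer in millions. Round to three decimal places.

2.578 million

Each bank lends a fraction (1 − rr) = 0.9591 of the deposit it receives, so Bank 8 receives 3.6·0.9591^7 and lends 3.6·0.9591^8 ≈ 2.5776 million.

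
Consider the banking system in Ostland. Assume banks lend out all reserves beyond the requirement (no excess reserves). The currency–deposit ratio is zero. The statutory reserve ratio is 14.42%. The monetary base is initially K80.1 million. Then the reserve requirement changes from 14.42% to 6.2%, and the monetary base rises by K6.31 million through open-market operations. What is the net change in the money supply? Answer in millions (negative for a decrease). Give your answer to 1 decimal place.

Before: m₁ = 1 / (0.1442) ≈ 6.9348, MB₁ = 80.1, so M₁ = 6.9348 × 80.1 ≈ 555.4775 million.
After: m₂ = 1 / (0.062) ≈ 16.1290, MB₂ = 80.1 + 6.31 = 86.41, so M₂ = 16.1290 × 86.41 ≈ 1393.7069 million.
ΔM = M₂ − M₁ = 1393.7069 − 555.4775 = 838.2294 million.

K838.2 million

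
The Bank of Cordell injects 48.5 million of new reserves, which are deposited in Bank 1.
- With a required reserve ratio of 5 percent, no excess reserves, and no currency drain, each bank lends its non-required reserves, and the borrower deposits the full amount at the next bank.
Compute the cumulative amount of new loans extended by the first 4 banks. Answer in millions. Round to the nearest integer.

Bank i lends (1 − rr)^i of the original deposit: Bank 1 lends 48.5·0.9500 = 46.0750, Bank 2 lends 48.5·0.9500² ≈ 43.7712, and so on.
Summing a geometric series: total = 48.5·[0.9500·(1 − 0.9500^4) / (1 − 0.9500)] ≈ 170.9325 million.

171 million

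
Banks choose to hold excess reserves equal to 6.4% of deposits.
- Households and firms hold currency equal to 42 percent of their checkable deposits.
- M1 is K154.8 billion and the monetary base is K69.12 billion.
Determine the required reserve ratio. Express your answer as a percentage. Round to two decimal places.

Using m = M/MB = 154.8/69.12 ≈ 2.239583. Since m = (1 + c)/(c + rr + e), the denominator satisfies c + rr + e = (1 + c)/m = (1 + 0.42) / 2.239583 ≈ 0.634047.
With c = 0.42 and e = 0.064, the required reserve ratio is 0.634047 − 0.42 − 0.064 = 0.150047.

15.00%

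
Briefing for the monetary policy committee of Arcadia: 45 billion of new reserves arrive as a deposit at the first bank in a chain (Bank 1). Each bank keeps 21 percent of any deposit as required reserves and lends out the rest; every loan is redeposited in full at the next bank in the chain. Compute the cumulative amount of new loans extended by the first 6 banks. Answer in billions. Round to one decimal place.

128.1 billion

Bank i lends (1 − rr)^i of the original deposit: Bank 1 lends 45·0.7900 = 35.5500, Bank 2 lends 45·0.7900² = 28.0845, and so on.
Summing a geometric series: total = 45·[0.7900·(1 − 0.7900^6) / (1 − 0.7900)] ≈ 128.1345 billion.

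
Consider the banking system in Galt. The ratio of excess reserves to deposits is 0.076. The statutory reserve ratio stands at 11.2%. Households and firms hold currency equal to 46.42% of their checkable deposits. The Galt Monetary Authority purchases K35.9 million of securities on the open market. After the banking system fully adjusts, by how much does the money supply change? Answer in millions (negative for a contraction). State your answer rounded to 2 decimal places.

The money multiplier is m = (1 + c) / (rr + e + c) = (1 + 0.4642) / (0.112 + 0.076 + 0.4642) ≈ 2.24502.
The purchase adds 35.9 million of base, so ΔM = m × ΔMB = 2.24502 × (+35.9) ≈ 80.5962 million.

K80.60 million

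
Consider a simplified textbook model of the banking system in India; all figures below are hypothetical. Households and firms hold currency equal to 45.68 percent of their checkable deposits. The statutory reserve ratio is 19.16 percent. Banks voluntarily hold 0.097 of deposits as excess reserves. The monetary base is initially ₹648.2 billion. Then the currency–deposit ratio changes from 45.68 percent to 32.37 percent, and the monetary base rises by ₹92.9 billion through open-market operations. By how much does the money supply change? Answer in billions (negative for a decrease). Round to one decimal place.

Before: m₁ = (1 + 0.4568) / (0.1916 + 0.097 + 0.4568) ≈ 1.95439, MB₁ = 648.2, so M₁ = 1.95439 × 648.2 ≈ 1266.8356 billion.
After: m₂ = (1 + 0.3237) / (0.1916 + 0.097 + 0.3237) ≈ 2.16185, MB₂ = 648.2 + 92.9 = 741.1, so M₂ = 2.16185 × 741.1 ≈ 1602.147 billion.
ΔM = M₂ − M₁ = 1602.147 − 1266.8356 = 335.3114 billion.

₹335.3 billion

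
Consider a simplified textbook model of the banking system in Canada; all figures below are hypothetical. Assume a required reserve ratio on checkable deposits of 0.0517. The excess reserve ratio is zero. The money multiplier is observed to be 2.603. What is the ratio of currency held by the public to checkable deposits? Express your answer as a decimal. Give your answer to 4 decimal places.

Using m = 2.603. From m = (1 + c)/(c + rr + e), rearranging gives 1 + c = m·(c + rr + e), so c·(1 − m) = m·(rr + e) − 1.
Hence c = [m·(rr + e) − 1]/(1 − m) = [2.603 × (0.0517 + 0) − 1] / (1 − 2.603) ≈ 0.539878.

0.5399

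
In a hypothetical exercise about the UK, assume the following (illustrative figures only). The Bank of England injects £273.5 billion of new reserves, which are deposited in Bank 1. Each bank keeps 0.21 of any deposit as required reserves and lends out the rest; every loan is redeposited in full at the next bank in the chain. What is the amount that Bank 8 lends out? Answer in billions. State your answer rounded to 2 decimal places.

Each bank lends a fraction (1 − rr) = 0.7900 of the deposit it receives, so Bank 8 receives 273.5·0.7900^7 and lends 273.5·0.7900^8 ≈ 41.4929 billion.

£41.49 billion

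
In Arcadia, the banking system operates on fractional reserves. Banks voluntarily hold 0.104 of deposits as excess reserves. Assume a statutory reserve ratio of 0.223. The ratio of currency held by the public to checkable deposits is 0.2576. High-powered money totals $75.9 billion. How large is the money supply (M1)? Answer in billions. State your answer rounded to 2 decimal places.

$163.28 billion

The money multiplier is m = (1 + c) / (rr + e + c) = (1 + 0.2576) / (0.223 + 0.104 + 0.2576) ≈ 2.15121.
So M = m × MB = 2.15121 × 75.9 ≈ 163.2768 billion.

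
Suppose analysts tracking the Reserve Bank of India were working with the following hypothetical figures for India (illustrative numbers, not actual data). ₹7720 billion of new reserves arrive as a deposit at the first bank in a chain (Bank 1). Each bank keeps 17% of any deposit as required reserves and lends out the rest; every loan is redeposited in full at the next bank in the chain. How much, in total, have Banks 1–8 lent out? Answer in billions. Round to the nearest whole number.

₹29202 billion

Bank i lends (1 − rr)^i of the original deposit: Bank 1 lends 7720·0.8300 = 6407.6000, Bank 2 lends 7720·0.8300² = 5318.3080, and so on.
Summing a geometric series: total = 7720·[0.8300·(1 − 0.8300^8) / (1 − 0.8300)] ≈ 29202.4778 billion.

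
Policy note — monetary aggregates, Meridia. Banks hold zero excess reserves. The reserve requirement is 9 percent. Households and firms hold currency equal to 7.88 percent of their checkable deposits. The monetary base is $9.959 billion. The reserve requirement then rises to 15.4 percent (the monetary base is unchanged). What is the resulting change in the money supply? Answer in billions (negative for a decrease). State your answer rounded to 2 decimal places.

-17.50 billion

Initially m₁ = (1 + 0.0788) / (0.09 + 0.0788) ≈ 6.3910, so M₁ = 6.3910 × 9.959 ≈ 63.648 billion.
After the change m₂ = (1 + 0.0788) / (0.154 + 0.0788) ≈ 4.6340, so M₂ = 4.6340 × 9.959 ≈ 46.15 billion.
ΔM = M₂ − M₁ = 46.15 − 63.648 = -17.498 billion.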